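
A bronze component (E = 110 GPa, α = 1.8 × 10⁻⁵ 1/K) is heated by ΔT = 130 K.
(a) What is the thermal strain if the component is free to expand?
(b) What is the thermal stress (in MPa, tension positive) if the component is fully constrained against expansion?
(a) Free thermal strain ε_th = α·ΔT = (1.8 × 10⁻⁵) × 130 = 0.00234
(b) Fully constrained, the expansion is suppressed, so σ = -E·α·ΔT. Convert E = 110 GPa = 1.1 × 10¹¹ Pa.
  σ = -(1.1 × 10¹¹) × (1.8 × 10⁻⁵) × 130 = -2.574 × 10⁸ Pa = -257.4 MPa (compressive)
Final answer: (a) ε_th = 0.00234, (b) σ = -257.4 MPa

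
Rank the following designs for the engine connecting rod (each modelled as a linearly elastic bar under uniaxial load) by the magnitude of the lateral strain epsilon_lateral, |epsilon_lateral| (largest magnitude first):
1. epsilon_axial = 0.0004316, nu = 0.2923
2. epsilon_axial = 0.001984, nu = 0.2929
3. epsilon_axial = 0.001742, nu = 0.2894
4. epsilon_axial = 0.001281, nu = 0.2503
Model: a linearly elastic bar under uniaxial load, so epsilon_lateral = -nu·epsilon_axial (SI units).
  Case 1: epsilon_lateral = -(0.2923 × 0.0004316) = -0.0001262
  Case 2: epsilon_lateral = -(0.2929 × 0.001984) = -0.0005811
  Case 3: epsilon_lateral = -(0.2894 × 0.001742) = -0.0005041
  Case 4: epsilon_lateral = -(0.2503 × 0.001281) = -0.0003206
Ordering by |epsilon_lateral|: 0.0005811 (case 2) > 0.0005041 (case 3) > 0.0003206 (case 4) > 0.0001262 (case 1)
Final answer: 2, 3, 4, 1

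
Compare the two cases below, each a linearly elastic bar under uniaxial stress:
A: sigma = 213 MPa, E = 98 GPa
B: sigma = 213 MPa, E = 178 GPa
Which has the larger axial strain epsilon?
Model: a linearly elastic bar under uniaxial stress, so epsilon = sigma / E (SI units).
  A: epsilon = (2.13 × 10⁸) / (9.8 × 10¹⁰) = 0.002173
  B: epsilon = (2.13 × 10⁸) / (1.78 × 10¹¹) = 0.001197
0.002173 > 0.001197, so A is larger.
Final answer: A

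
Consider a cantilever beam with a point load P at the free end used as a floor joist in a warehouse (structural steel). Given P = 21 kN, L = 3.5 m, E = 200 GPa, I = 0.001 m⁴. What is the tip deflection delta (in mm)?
Model: a cantilever beam with a point load P at the free end, so delta = (P·L^3) / (3·E·I).
Convert to SI units:
  P = 21 kN = 21000 N
  E = 200 GPa = 2 × 10¹¹ Pa
Substitute:
  delta = (21000 × 3.5^3) / (3 × (2 × 10¹¹) × 0.001)
  delta = 0.001501 m
Convert: delta = 0.001501 m = 1.501 mm
Final answer: delta = 1.501 mm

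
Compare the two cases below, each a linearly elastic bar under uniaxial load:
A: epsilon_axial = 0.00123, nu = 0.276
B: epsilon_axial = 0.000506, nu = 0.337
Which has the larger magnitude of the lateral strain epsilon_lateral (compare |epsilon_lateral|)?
Model: a linearly elastic bar under uniaxial load, so epsilon_lateral = -nu·epsilon_axial (SI units).
  A: epsilon_lateral = -(0.276 × 0.00123) = -0.0003395
  B: epsilon_lateral = -(0.337 × 0.000506) = -0.0001705
|epsilon_lateral|: A = 0.0003395, B = 0.0001705, so A is larger in magnitude.
Final answer: A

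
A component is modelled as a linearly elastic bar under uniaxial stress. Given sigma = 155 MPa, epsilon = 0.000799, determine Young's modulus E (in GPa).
Model: a linearly elastic bar under uniaxial stress, so epsilon = sigma / E.
Solve for E: E = sigma / epsilon.
Convert to SI units:
  sigma = 155 MPa = 1.55 × 10⁸ Pa
Substitute:
  E = (1.55 × 10⁸) / 0.000799
  E = 1.94 × 10¹¹ Pa
Convert: E = 1.94 × 10¹¹ Pa = 194 GPa
Final answer: E = 194 GPa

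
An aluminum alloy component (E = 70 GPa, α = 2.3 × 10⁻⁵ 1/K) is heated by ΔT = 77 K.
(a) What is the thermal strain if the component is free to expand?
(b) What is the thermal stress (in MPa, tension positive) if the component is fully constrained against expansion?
(a) Free thermal strain ε_th = α·ΔT = (2.3 × 10⁻⁵) × 77 = 0.001771
(b) Fully constrained, the expansion is suppressed, so σ = -E·α·ΔT. Convert E = 70 GPa = 7 × 10¹⁰ Pa.
  σ = -(7 × 10¹⁰) × (2.3 × 10⁻⁵) × 77 = -1.24 × 10⁸ Pa = -124 MPa (compressive)
Final answer: (a) ε_th = 0.001771, (b) σ = -124 MPa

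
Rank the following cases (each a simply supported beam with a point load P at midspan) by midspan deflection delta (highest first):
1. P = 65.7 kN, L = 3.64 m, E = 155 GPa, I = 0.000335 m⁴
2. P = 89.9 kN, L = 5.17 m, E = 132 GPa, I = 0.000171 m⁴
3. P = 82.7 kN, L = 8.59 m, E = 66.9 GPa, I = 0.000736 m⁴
Model: a simply supported beam with a point load P at midspan, so delta = (P·L^3) / (48·E·I) (SI units).
  Case 1: delta = (65700 × 3.64^3) / (48 × (1.55 × 10¹¹) × 0.000335) = 0.001271 m = 1.271 mm
  Case 2: delta = (89900 × 5.17^3) / (48 × (1.32 × 10¹¹) × 0.000171) = 0.01147 m = 11.47 mm
  Case 3: delta = (82700 × 8.59^3) / (48 × (6.69 × 10¹⁰) × 0.000736) = 0.02218 m = 22.18 mm
Ordering: 22.18 mm (case 3) > 11.47 mm (case 2) > 1.271 mm (case 1)
Final answer: 3, 2, 1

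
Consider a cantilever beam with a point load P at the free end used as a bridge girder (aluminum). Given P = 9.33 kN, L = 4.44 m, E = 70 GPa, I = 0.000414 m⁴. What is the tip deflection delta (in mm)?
Model: a cantilever beam with a point load P at the free end, so delta = (P·L^3) / (3·E·I).
Convert to SI units:
  P = 9.33 kN = 9330 N
  E = 70 GPa = 7 × 10¹⁰ Pa
Substitute:
  delta = (9330 × 4.44^3) / (3 × (7 × 10¹⁰) × 0.000414)
  delta = 0.009393 m
Convert: delta = 0.009393 m = 9.393 mm
Final answer: delta = 9.393 mm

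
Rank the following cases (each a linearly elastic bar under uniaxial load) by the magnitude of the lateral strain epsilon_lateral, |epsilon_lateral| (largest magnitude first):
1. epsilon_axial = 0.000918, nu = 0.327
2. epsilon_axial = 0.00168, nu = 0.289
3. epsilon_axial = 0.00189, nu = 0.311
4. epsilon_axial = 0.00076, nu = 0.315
Model: a linearly elastic bar under uniaxial load, so epsilon_lateral = -nu·epsilon_axial (SI units).
  Case 1: epsilon_lateral = -(0.327 × 0.000918) = -0.0003002
  Case 2: epsilon_lateral = -(0.289 × 0.00168) = -0.0004855
  Case 3: epsilon_lateral = -(0.311 × 0.00189) = -0.0005878
  Case 4: epsilon_lateral = -(0.315 × 0.00076) = -0.0002394
Ordering by |epsilon_lateral|: 0.0005878 (case 3) > 0.0004855 (case 2) > 0.0003002 (case 1) > 0.0002394 (case 4)
Final answer: 3, 2, 1, 4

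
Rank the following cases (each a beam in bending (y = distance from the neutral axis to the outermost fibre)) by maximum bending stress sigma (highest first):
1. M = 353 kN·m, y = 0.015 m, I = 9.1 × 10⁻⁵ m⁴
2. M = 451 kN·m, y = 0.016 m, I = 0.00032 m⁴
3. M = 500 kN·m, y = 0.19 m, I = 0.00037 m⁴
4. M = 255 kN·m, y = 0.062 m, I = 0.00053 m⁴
Model: a beam in bending (y = distance from the neutral axis to the outermost fibre), so sigma = (M·y) / I (SI units).
  Case 1: sigma = (353000 × 0.015) / (9.1 × 10⁻⁵) = 5.819 × 10⁷ Pa = 58.19 MPa
  Case 2: sigma = (451000 × 0.016) / 0.00032 = 2.255 × 10⁷ Pa = 22.55 MPa
  Case 3: sigma = (500000 × 0.19) / 0.00037 = 2.568 × 10⁸ Pa = 256.8 MPa
  Case 4: sigma = (255000 × 0.062) / 0.00053 = 2.983 × 10⁷ Pa = 29.83 MPa
Ordering: 256.8 MPa (case 3) > 58.19 MPa (case 1) > 29.83 MPa (case 4) > 22.55 MPa (case 2)
Final answer: 3, 1, 4, 2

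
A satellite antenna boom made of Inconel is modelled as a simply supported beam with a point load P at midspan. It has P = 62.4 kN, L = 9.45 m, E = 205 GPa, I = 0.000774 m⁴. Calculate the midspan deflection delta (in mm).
Model: a simply supported beam with a point load P at midspan, so delta = (P·L^3) / (48·E·I).
Convert to SI units:
  P = 62.4 kN = 62400 N
  E = 205 GPa = 2.05 × 10¹¹ Pa
Substitute:
  delta = (62400 × 9.45^3) / (48 × (2.05 × 10¹¹) × 0.000774)
  delta = 0.006914 m
Convert: delta = 0.006914 m = 6.914 mm
Final answer: delta = 6.914 mm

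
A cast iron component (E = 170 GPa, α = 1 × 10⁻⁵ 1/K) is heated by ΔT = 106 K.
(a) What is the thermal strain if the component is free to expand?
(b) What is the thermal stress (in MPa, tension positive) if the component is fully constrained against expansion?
(a) Free thermal strain ε_th = α·ΔT = (1 × 10⁻⁵) × 106 = 0.00106
(b) Fully constrained, the expansion is suppressed, so σ = -E·α·ΔT. Convert E = 170 GPa = 1.7 × 10¹¹ Pa.
  σ = -(1.7 × 10¹¹) × (1 × 10⁻⁵) × 106 = -1.802 × 10⁸ Pa = -180.2 MPa (compressive)
Final answer: (a) ε_th = 0.00106, (b) σ = -180.2 MPa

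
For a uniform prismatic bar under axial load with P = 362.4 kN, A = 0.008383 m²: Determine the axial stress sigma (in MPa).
Model: a uniform prismatic bar under axial load, so sigma = P / A.
Convert to SI units:
  P = 362.4 kN = 362400 N
Substitute:
  sigma = 362400 / 0.008383
  sigma = 4.323 × 10⁷ Pa
Convert: sigma = 4.323 × 10⁷ Pa = 43.23 MPa
Final answer: sigma = 43.23 MPa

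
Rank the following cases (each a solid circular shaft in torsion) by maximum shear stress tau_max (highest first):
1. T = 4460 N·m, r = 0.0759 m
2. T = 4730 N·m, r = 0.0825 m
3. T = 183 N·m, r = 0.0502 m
Model: a solid circular shaft in torsion, so tau_max = (2·T) / (π·r^3) (SI units).
  Case 1: tau_max = (2 × 4460) / (π × 0.0759^3) = 6.494 × 10⁶ Pa = 6.494 MPa
  Case 2: tau_max = (2 × 4730) / (π × 0.0825^3) = 5.363 × 10⁶ Pa = 5.363 MPa
  Case 3: tau_max = (2 × 183) / (π × 0.0502^3) = 920900 Pa = 0.9209 MPa
Ordering: 6.494 MPa (case 1) > 5.363 MPa (case 2) > 0.9209 MPa (case 3)
Final answer: 1, 2, 3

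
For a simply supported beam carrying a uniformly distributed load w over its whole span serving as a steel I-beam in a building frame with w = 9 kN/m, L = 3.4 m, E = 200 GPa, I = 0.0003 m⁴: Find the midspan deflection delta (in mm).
Model: a simply supported beam carrying a uniformly distributed load w over its whole span, so delta = (5·w·L^4) / (384·E·I).
Convert to SI units:
  w = 9 kN/m = 9000 N/m
  E = 200 GPa = 2 × 10¹¹ Pa
Substitute:
  delta = (5 × 9000 × 3.4^4) / (384 × (2 × 10¹¹) × 0.0003)
  delta = 0.000261 m
Convert: delta = 0.000261 m = 0.261 mm
Final answer: delta = 0.261 mm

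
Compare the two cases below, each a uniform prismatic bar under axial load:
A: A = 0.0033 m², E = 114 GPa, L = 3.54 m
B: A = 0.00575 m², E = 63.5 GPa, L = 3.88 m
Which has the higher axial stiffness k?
Model: a uniform prismatic bar under axial load, so k = (A·E) / L (SI units).
  A: k = (0.0033 × (1.14 × 10¹¹)) / 3.54 = 1.063 × 10⁸ N/m = 106.3 MN/m
  B: k = (0.00575 × (6.35 × 10¹⁰)) / 3.88 = 9.41 × 10⁷ N/m = 94.1 MN/m
106.3 MN/m > 94.1 MN/m, so A is larger.
Final answer: A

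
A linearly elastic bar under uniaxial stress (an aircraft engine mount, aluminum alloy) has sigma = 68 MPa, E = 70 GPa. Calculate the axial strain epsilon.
Model: a linearly elastic bar under uniaxial stress, so epsilon = sigma / E.
Convert to SI units:
  sigma = 68 MPa = 6.8 × 10⁷ Pa
  E = 70 GPa = 7 × 10¹⁰ Pa
Substitute:
  epsilon = (6.8 × 10⁷) / (7 × 10¹⁰)
  epsilon = 0.0009714
Final answer: epsilon = 0.0009714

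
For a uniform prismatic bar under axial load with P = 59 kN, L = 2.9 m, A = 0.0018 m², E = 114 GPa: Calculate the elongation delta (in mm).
Model: a uniform prismatic bar under axial load, so delta = (P·L) / (A·E).
Convert to SI units:
  P = 59 kN = 59000 N
  E = 114 GPa = 1.14 × 10¹¹ Pa
Substitute:
  delta = (59000 × 2.9) / (0.0018 × (1.14 × 10¹¹))
  delta = 0.0008338 m
Convert: delta = 0.0008338 m = 0.8338 mm
Final answer: delta = 0.8338 mm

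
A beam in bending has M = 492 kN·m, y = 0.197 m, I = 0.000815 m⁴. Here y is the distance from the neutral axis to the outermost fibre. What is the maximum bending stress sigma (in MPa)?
Model: a beam in bending, so sigma = (M·y) / I.
Convert to SI units:
  M = 492 kN·m = 492000 N·m
Substitute:
  sigma = (492000 × 0.197) / 0.000815
  sigma = 1.189 × 10⁸ Pa
Convert: sigma = 1.189 × 10⁸ Pa = 118.9 MPa
Final answer: sigma = 118.9 MPa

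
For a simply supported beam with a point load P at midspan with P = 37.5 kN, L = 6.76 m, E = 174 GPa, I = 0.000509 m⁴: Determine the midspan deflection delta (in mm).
Model: a simply supported beam with a point load P at midspan, so delta = (P·L^3) / (48·E·I).
Convert to SI units:
  P = 37.5 kN = 37500 N
  E = 174 GPa = 1.74 × 10¹¹ Pa
Substitute:
  delta = (37500 × 6.76^3) / (48 × (1.74 × 10¹¹) × 0.000509)
  delta = 0.002725 m
Convert: delta = 0.002725 m = 2.725 mm
Final answer: delta = 2.725 mm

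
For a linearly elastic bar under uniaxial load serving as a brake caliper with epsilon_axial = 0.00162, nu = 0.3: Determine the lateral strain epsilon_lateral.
Model: a linearly elastic bar under uniaxial load, so epsilon_lateral = -nu·epsilon_axial.
Substitute:
  epsilon_lateral = -(0.3 × 0.00162)
  epsilon_lateral = -0.000486
Final answer: epsilon_lateral = -0.000486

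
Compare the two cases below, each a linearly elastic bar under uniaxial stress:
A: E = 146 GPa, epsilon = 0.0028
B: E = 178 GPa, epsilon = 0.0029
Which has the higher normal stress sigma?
Model: a linearly elastic bar under uniaxial stress, so sigma = E·epsilon (SI units).
  A: sigma = (1.46 × 10¹¹) × 0.0028 = 4.088 × 10⁸ Pa = 408.8 MPa
  B: sigma = (1.78 × 10¹¹) × 0.0029 = 5.162 × 10⁸ Pa = 516.2 MPa
516.2 MPa > 408.8 MPa, so B is larger.
Final answer: B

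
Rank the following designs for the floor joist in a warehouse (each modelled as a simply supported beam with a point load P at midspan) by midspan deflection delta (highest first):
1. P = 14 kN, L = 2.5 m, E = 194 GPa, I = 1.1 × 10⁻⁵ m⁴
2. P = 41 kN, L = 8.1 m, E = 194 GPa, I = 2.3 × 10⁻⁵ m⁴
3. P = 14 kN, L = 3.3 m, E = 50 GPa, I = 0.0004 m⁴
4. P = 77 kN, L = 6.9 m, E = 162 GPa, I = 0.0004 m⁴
Model: a simply supported beam with a point load P at midspan, so delta = (P·L^3) / (48·E·I) (SI units).
  Case 1: delta = (14000 × 2.5^3) / (48 × (1.94 × 10¹¹) × (1.1 × 10⁻⁵)) = 0.002136 m = 2.136 mm
  Case 2: delta = (41000 × 8.1^3) / (48 × (1.94 × 10¹¹) × (2.3 × 10⁻⁵)) = 0.1017 m = 101.7 mm
  Case 3: delta = (14000 × 3.3^3) / (48 × (5 × 10¹⁰) × 0.0004) = 0.0005241 m = 0.5241 mm
  Case 4: delta = (77000 × 6.9^3) / (48 × (1.62 × 10¹¹) × 0.0004) = 0.008132 m = 8.132 mm
Ordering: 101.7 mm (case 2) > 8.132 mm (case 4) > 2.136 mm (case 1) > 0.5241 mm (case 3)
Final answer: 2, 4, 1, 3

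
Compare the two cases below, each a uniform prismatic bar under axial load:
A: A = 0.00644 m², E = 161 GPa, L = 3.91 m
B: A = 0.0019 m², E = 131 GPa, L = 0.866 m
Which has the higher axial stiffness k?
Model: a uniform prismatic bar under axial load, so k = (A·E) / L (SI units).
  A: k = (0.00644 × (1.61 × 10¹¹)) / 3.91 = 2.652 × 10⁸ N/m = 265.2 MN/m
  B: k = (0.0019 × (1.31 × 10¹¹)) / 0.866 = 2.874 × 10⁸ N/m = 287.4 MN/m
287.4 MN/m > 265.2 MN/m, so B is larger.
Final answer: B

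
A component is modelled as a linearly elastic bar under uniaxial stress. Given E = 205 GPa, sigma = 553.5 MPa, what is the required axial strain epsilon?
Model: a linearly elastic bar under uniaxial stress, so sigma = E·epsilon.
Solve for epsilon: epsilon = sigma / E.
Convert to SI units:
  E = 205 GPa = 2.05 × 10¹¹ Pa
  sigma = 553.5 MPa = 5.535 × 10⁸ Pa
Substitute:
  epsilon = (5.535 × 10⁸) / (2.05 × 10¹¹)
  epsilon = 0.0027
Final answer: epsilon = 0.0027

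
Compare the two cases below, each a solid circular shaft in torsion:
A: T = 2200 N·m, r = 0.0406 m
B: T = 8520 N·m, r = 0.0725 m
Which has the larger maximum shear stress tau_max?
Model: a solid circular shaft in torsion, so tau_max = (2·T) / (π·r^3) (SI units).
  A: tau_max = (2 × 2200) / (π × 0.0406^3) = 2.093 × 10⁷ Pa = 20.93 MPa
  B: tau_max = (2 × 8520) / (π × 0.0725^3) = 1.423 × 10⁷ Pa = 14.23 MPa
20.93 MPa > 14.23 MPa, so A is larger.
Final answer: A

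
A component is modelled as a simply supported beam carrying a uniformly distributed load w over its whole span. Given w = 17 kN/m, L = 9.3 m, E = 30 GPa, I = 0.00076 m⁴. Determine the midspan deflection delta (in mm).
Model: a simply supported beam carrying a uniformly distributed load w over its whole span, so delta = (5·w·L^4) / (384·E·I).
Convert to SI units:
  w = 17 kN/m = 17000 N/m
  E = 30 GPa = 3 × 10¹⁰ Pa
Substitute:
  delta = (5 × 17000 × 9.3^4) / (384 × (3 × 10¹⁰) × 0.00076)
  delta = 0.07262 m
Convert: delta = 0.07262 m = 72.62 mm
Final answer: delta = 72.62 mm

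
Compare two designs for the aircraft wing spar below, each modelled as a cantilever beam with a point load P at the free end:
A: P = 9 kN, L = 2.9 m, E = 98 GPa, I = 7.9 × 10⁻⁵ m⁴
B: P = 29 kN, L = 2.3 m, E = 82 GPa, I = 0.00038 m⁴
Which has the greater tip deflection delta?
Model: a cantilever beam with a point load P at the free end, so delta = (P·L^3) / (3·E·I) (SI units).
  A: delta = (9000 × 2.9^3) / (3 × (9.8 × 10¹⁰) × (7.9 × 10⁻⁵)) = 0.009451 m = 9.451 mm
  B: delta = (29000 × 2.3^3) / (3 × (8.2 × 10¹⁰) × 0.00038) = 0.003775 m = 3.775 mm
9.451 mm > 3.775 mm, so A is larger.
Final answer: A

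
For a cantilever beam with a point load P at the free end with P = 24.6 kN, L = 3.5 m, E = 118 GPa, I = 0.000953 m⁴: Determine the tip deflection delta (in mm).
Model: a cantilever beam with a point load P at the free end, so delta = (P·L^3) / (3·E·I).
Convert to SI units:
  P = 24.6 kN = 24600 N
  E = 118 GPa = 1.18 × 10¹¹ Pa
Substitute:
  delta = (24600 × 3.5^3) / (3 × (1.18 × 10¹¹) × 0.000953)
  delta = 0.003126 m
Convert: delta = 0.003126 m = 3.126 mm
Final answer: delta = 3.126 mm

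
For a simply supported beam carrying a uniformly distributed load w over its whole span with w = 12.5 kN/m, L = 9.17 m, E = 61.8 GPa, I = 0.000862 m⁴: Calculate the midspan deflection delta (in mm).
Model: a simply supported beam carrying a uniformly distributed load w over its whole span, so delta = (5·w·L^4) / (384·E·I).
Convert to SI units:
  w = 12.5 kN/m = 12500 N/m
  E = 61.8 GPa = 6.18 × 10¹⁰ Pa
Substitute:
  delta = (5 × 12500 × 9.17^4) / (384 × (6.18 × 10¹⁰) × 0.000862)
  delta = 0.0216 m
Convert: delta = 0.0216 m = 21.6 mm
Final answer: delta = 21.6 mm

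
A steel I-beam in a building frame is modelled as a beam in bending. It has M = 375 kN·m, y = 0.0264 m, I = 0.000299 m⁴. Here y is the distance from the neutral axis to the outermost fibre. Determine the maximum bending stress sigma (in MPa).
Model: a beam in bending, so sigma = (M·y) / I.
Convert to SI units:
  M = 375 kN·m = 375000 N·m
Substitute:
  sigma = (375000 × 0.0264) / 0.000299
  sigma = 3.311 × 10⁷ Pa
Convert: sigma = 3.311 × 10⁷ Pa = 33.11 MPa
Final answer: sigma = 33.11 MPa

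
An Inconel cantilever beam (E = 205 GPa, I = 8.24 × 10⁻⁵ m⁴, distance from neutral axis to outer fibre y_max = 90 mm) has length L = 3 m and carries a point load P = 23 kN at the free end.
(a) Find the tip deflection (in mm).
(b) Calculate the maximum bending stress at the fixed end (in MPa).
(a) Tip deflection of a cantilever with an end point load: δ = P·L^3 / (3·E·I). Convert P = 23 kN = 23000 N, E = 205 GPa = 2.05 × 10¹¹ Pa.
  δ = (23000 × 3^3) / (3 × (2.05 × 10¹¹) × (8.24 × 10⁻⁵)) = 0.01225 m = 12.25 mm
(b) Maximum bending moment at the fixed end: M = P·L = 23000 × 3 = 69000 N·m. Convert y_max = 90 mm = 0.09 m.
  σ = M·y_max / I = (69000 × 0.09) / (8.24 × 10⁻⁵) = 7.536 × 10⁷ Pa = 75.36 MPa
Final answer: (a) δ = 12.25 mm, (b) σ = 75.36 MPa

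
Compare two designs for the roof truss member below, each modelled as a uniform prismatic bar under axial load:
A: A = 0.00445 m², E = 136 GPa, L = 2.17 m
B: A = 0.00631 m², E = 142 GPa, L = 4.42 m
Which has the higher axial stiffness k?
Model: a uniform prismatic bar under axial load, so k = (A·E) / L (SI units).
  A: k = (0.00445 × (1.36 × 10¹¹)) / 2.17 = 2.789 × 10⁸ N/m = 278.9 MN/m
  B: k = (0.00631 × (1.42 × 10¹¹)) / 4.42 = 2.027 × 10⁸ N/m = 202.7 MN/m
278.9 MN/m > 202.7 MN/m, so A is larger.
Final answer: A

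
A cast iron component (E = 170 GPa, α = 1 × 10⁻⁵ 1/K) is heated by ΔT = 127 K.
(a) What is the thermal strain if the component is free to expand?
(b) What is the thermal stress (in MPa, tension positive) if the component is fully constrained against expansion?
(a) Free thermal strain ε_th = α·ΔT = (1 × 10⁻⁵) × 127 = 0.00127
(b) Fully constrained, the expansion is suppressed, so σ = -E·α·ΔT. Convert E = 170 GPa = 1.7 × 10¹¹ Pa.
  σ = -(1.7 × 10¹¹) × (1 × 10⁻⁵) × 127 = -2.159 × 10⁸ Pa = -215.9 MPa (compressive)
Final answer: (a) ε_th = 0.00127, (b) σ = -215.9 MPa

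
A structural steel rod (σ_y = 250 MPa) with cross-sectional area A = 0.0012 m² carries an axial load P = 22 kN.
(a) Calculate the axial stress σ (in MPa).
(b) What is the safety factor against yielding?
(a) Axial stress σ = P/A. Convert P = 22 kN = 22000 N.
  σ = 22000 / 0.0012 = 1.833 × 10⁷ Pa = 18.33 MPa
(b) Safety factor SF = σ_y/σ = 250 / 18.33 = 13.64
Final answer: (a) σ = 18.33 MPa, (b) SF = 13.64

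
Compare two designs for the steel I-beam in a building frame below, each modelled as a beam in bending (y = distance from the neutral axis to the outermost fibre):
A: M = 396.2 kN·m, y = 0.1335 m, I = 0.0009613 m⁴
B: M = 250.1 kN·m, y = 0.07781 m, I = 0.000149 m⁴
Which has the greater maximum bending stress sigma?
Model: a beam in bending (y = distance from the neutral axis to the outermost fibre), so sigma = (M·y) / I (SI units).
  A: sigma = (396200 × 0.1335) / 0.0009613 = 5.502 × 10⁷ Pa = 55.02 MPa
  B: sigma = (250100 × 0.07781) / 0.000149 = 1.306 × 10⁸ Pa = 130.6 MPa
130.6 MPa > 55.02 MPa, so B is larger.
Final answer: B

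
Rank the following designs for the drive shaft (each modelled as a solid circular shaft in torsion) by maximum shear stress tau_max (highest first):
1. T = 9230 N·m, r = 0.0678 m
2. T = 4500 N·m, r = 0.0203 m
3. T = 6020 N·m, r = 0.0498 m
Model: a solid circular shaft in torsion, so tau_max = (2·T) / (π·r^3) (SI units).
  Case 1: tau_max = (2 × 9230) / (π × 0.0678^3) = 1.885 × 10⁷ Pa = 18.85 MPa
  Case 2: tau_max = (2 × 4500) / (π × 0.0203^3) = 3.425 × 10⁸ Pa = 342.5 MPa
  Case 3: tau_max = (2 × 6020) / (π × 0.0498^3) = 3.103 × 10⁷ Pa = 31.03 MPa
Ordering: 342.5 MPa (case 2) > 31.03 MPa (case 3) > 18.85 MPa (case 1)
Final answer: 2, 3, 1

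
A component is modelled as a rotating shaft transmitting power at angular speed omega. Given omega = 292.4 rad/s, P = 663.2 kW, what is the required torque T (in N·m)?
Model: a rotating shaft transmitting power at angular speed omega, so P = T·omega.
Solve for T: T = P / omega.
Convert to SI units:
  P = 663.2 kW = 663200 W
Substitute:
  T = 663200 / 292.4
  T = 2268 N·m
Final answer: T = 2268 N·m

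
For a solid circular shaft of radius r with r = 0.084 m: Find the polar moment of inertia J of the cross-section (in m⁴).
Model: a solid circular shaft of radius r, so J = (π·r^4) / 2.
Substitute:
  J = (π × 0.084^4) / 2
  J = 7.821 × 10⁻⁵ m⁴
Final answer: J = 7.821 × 10⁻⁵ m⁴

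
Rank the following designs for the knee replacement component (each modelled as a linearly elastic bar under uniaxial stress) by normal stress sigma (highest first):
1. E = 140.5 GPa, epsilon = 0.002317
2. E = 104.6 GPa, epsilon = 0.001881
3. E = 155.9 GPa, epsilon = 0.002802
Model: a linearly elastic bar under uniaxial stress, so sigma = E·epsilon (SI units).
  Case 1: sigma = (1.405 × 10¹¹) × 0.002317 = 3.255 × 10⁸ Pa = 325.5 MPa
  Case 2: sigma = (1.046 × 10¹¹) × 0.001881 = 1.968 × 10⁸ Pa = 196.8 MPa
  Case 3: sigma = (1.559 × 10¹¹) × 0.002802 = 4.368 × 10⁸ Pa = 436.8 MPa
Ordering: 436.8 MPa (case 3) > 325.5 MPa (case 1) > 196.8 MPa (case 2)
Final answer: 3, 1, 2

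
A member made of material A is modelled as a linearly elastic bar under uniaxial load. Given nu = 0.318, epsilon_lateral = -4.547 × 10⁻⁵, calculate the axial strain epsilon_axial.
Model: a linearly elastic bar under uniaxial load, so epsilon_lateral = -nu·epsilon_axial.
Solve for epsilon_axial: epsilon_axial = -epsilon_lateral / nu.
Substitute:
  epsilon_axial = -(-4.547 × 10⁻⁵) / 0.318
  epsilon_axial = 0.000143
Final answer: epsilon_axial = 0.000143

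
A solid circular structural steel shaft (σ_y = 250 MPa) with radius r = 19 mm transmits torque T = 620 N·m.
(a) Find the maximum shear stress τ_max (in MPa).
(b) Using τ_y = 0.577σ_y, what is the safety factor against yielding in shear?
(a) For a solid circular shaft, τ_max = T·r/J with J = π·r^4/2, i.e. τ_max = 2·T / (π·r^3). Convert r = 19 mm = 0.019 m.
  τ_max = (2 × 620) / (π × 0.019^3) = 5.755 × 10⁷ Pa = 57.55 MPa
(b) τ_y = 0.577 × 250 = 144.25 MPa
  SF = τ_y/τ_max = 144.25 / 57.55 = 2.507
Final answer: (a) τ_max = 57.55 MPa, (b) SF = 2.507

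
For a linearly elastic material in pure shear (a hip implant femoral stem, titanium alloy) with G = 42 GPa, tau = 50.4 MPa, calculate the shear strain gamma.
Model: a linearly elastic material in pure shear, so tau = G·gamma.
Solve for gamma: gamma = tau / G.
Convert to SI units:
  G = 42 GPa = 4.2 × 10¹⁰ Pa
  tau = 50.4 MPa = 5.04 × 10⁷ Pa
Substitute:
  gamma = (5.04 × 10⁷) / (4.2 × 10¹⁰)
  gamma = 0.0012
Final answer: gamma = 0.0012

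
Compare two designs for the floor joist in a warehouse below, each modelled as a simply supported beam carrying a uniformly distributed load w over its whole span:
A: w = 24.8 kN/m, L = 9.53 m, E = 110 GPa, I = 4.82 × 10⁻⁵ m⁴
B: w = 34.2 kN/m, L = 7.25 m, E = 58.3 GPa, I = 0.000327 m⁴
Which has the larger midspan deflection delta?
Model: a simply supported beam carrying a uniformly distributed load w over its whole span, so delta = (5·w·L^4) / (384·E·I) (SI units).
  A: delta = (5 × 24800 × 9.53^4) / (384 × (1.1 × 10¹¹) × (4.82 × 10⁻⁵)) = 0.5024 m = 502.4 mm
  B: delta = (5 × 34200 × 7.25^4) / (384 × (5.83 × 10¹⁰) × 0.000327) = 0.06454 m = 64.54 mm
502.4 mm > 64.54 mm, so A is larger.
Final answer: A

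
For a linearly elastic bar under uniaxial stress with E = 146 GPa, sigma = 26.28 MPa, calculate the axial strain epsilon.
Model: a linearly elastic bar under uniaxial stress, so sigma = E·epsilon.
Solve for epsilon: epsilon = sigma / E.
Convert to SI units:
  E = 146 GPa = 1.46 × 10¹¹ Pa
  sigma = 26.28 MPa = 2.628 × 10⁷ Pa
Substitute:
  epsilon = (2.628 × 10⁷) / (1.46 × 10¹¹)
  epsilon = 0.00018
Final answer: epsilon = 0.00018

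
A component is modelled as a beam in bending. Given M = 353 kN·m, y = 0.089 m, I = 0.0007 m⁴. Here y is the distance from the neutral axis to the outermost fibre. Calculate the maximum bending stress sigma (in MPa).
Model: a beam in bending, so sigma = (M·y) / I.
Convert to SI units:
  M = 353 kN·m = 353000 N·m
Substitute:
  sigma = (353000 × 0.089) / 0.0007
  sigma = 4.488 × 10⁷ Pa
Convert: sigma = 4.488 × 10⁷ Pa = 44.88 MPa
Final answer: sigma = 44.88 MPa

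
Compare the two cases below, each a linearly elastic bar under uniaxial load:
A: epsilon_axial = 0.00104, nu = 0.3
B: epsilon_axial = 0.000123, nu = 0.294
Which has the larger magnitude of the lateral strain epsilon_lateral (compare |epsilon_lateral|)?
Model: a linearly elastic bar under uniaxial load, so epsilon_lateral = -nu·epsilon_axial (SI units).
  A: epsilon_lateral = -(0.3 × 0.00104) = -0.000312
  B: epsilon_lateral = -(0.294 × 0.000123) = -3.616 × 10⁻⁵
|epsilon_lateral|: A = 0.000312, B = 3.616 × 10⁻⁵, so A is larger in magnitude.
Final answer: A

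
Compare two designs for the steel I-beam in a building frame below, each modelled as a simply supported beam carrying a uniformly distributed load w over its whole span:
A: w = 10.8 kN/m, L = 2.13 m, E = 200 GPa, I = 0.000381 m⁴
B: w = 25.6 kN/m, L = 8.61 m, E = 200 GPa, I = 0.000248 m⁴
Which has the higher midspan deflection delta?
Model: a simply supported beam carrying a uniformly distributed load w over its whole span, so delta = (5·w·L^4) / (384·E·I) (SI units).
  A: delta = (5 × 10800 × 2.13^4) / (384 × (2 × 10¹¹) × 0.000381) = 3.799 × 10⁻⁵ m = 0.03799 mm
  B: delta = (5 × 25600 × 8.61^4) / (384 × (2 × 10¹¹) × 0.000248) = 0.03693 m = 36.93 mm
36.93 mm > 0.03799 mm, so B is larger.
Final answer: B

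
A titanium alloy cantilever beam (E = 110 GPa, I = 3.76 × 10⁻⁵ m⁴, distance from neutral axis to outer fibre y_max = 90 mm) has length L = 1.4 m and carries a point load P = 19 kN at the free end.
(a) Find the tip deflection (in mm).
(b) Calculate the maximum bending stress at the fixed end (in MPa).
(a) Tip deflection of a cantilever with an end point load: δ = P·L^3 / (3·E·I). Convert P = 19 kN = 19000 N, E = 110 GPa = 1.1 × 10¹¹ Pa.
  δ = (19000 × 1.4^3) / (3 × (1.1 × 10¹¹) × (3.76 × 10⁻⁵)) = 0.004202 m = 4.202 mm
(b) Maximum bending moment at the fixed end: M = P·L = 19000 × 1.4 = 26600 N·m. Convert y_max = 90 mm = 0.09 m.
  σ = M·y_max / I = (26600 × 0.09) / (3.76 × 10⁻⁵) = 6.367 × 10⁷ Pa = 63.67 MPa
Final answer: (a) δ = 4.202 mm, (b) σ = 63.67 MPa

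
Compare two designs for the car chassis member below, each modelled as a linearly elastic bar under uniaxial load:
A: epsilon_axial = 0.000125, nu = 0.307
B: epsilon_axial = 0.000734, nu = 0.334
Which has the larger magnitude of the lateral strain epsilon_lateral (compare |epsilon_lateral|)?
Model: a linearly elastic bar under uniaxial load, so epsilon_lateral = -nu·epsilon_axial (SI units).
  A: epsilon_lateral = -(0.307 × 0.000125) = -3.837 × 10⁻⁵
  B: epsilon_lateral = -(0.334 × 0.000734) = -0.0002452
|epsilon_lateral|: A = 3.837 × 10⁻⁵, B = 0.0002452, so B is larger in magnitude.
Final answer: B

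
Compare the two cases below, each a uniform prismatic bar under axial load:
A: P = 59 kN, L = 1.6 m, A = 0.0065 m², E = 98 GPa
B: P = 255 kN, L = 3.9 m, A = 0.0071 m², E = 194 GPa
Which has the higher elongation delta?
Model: a uniform prismatic bar under axial load, so delta = (P·L) / (A·E) (SI units).
  A: delta = (59000 × 1.6) / (0.0065 × (9.8 × 10¹⁰)) = 0.0001482 m = 0.1482 mm
  B: delta = (255000 × 3.9) / (0.0071 × (1.94 × 10¹¹)) = 0.000722 m = 0.722 mm
0.722 mm > 0.1482 mm, so B is larger.
Final answer: B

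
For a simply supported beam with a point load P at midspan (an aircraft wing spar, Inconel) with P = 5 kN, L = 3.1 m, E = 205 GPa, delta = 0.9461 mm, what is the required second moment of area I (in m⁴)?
Model: a simply supported beam with a point load P at midspan, so delta = (P·L^3) / (48·E·I).
Solve for I: I = (P·L^3) / (48·delta·E).
Convert to SI units:
  P = 5 kN = 5000 N
  E = 205 GPa = 2.05 × 10¹¹ Pa
  delta = 0.9461 mm = 0.0009461 m
Substitute:
  I = (5000 × 3.1^3) / (48 × 0.0009461 × (2.05 × 10¹¹))
  I = 1.6 × 10⁻⁵ m⁴
Final answer: I = 1.6 × 10⁻⁵ m⁴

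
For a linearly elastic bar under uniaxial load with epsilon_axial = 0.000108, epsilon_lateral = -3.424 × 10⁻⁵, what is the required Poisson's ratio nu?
Model: a linearly elastic bar under uniaxial load, so epsilon_lateral = -nu·epsilon_axial.
Solve for nu: nu = -epsilon_lateral / epsilon_axial.
Substitute:
  nu = -(-3.424 × 10⁻⁵) / 0.000108
  nu = 0.317
Final answer: nu = 0.317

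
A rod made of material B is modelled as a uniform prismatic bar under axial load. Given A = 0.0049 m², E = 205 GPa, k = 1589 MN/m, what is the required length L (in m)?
Model: a uniform prismatic bar under axial load, so k = (A·E) / L.
Solve for L: L = (A·E) / k.
Convert to SI units:
  E = 205 GPa = 2.05 × 10¹¹ Pa
  k = 1589 MN/m = 1.589 × 10⁹ N/m
Substitute:
  L = (0.0049 × (2.05 × 10¹¹)) / (1.589 × 10⁹)
  L = 0.6322 m
Final answer: L = 0.6322 m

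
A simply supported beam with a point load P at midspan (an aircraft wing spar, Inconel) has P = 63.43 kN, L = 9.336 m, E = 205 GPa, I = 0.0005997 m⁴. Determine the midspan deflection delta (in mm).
Model: a simply supported beam with a point load P at midspan, so delta = (P·L^3) / (48·E·I).
Convert to SI units:
  P = 63.43 kN = 63430 N
  E = 205 GPa = 2.05 × 10¹¹ Pa
Substitute:
  delta = (63430 × 9.336^3) / (48 × (2.05 × 10¹¹) × 0.0005997)
  delta = 0.008747 m
Convert: delta = 0.008747 m = 8.747 mm
Final answer: delta = 8.747 mm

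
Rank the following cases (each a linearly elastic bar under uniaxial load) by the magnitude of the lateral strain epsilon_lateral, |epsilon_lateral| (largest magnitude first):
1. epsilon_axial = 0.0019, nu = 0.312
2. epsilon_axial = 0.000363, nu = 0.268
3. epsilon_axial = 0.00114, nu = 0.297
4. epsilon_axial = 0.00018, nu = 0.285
Model: a linearly elastic bar under uniaxial load, so epsilon_lateral = -nu·epsilon_axial (SI units).
  Case 1: epsilon_lateral = -(0.312 × 0.0019) = -0.0005928
  Case 2: epsilon_lateral = -(0.268 × 0.000363) = -9.728 × 10⁻⁵
  Case 3: epsilon_lateral = -(0.297 × 0.00114) = -0.0003386
  Case 4: epsilon_lateral = -(0.285 × 0.00018) = -5.13 × 10⁻⁵
Ordering by |epsilon_lateral|: 0.0005928 (case 1) > 0.0003386 (case 3) > 9.728 × 10⁻⁵ (case 2) > 5.13 × 10⁻⁵ (case 4)
Final answer: 1, 3, 2, 4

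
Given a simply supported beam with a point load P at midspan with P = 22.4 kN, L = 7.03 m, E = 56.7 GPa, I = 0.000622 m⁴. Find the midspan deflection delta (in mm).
Model: a simply supported beam with a point load P at midspan, so delta = (P·L^3) / (48·E·I).
Convert to SI units:
  P = 22.4 kN = 22400 N
  E = 56.7 GPa = 5.67 × 10¹⁰ Pa
Substitute:
  delta = (22400 × 7.03^3) / (48 × (5.67 × 10¹⁰) × 0.000622)
  delta = 0.004597 m
Convert: delta = 0.004597 m = 4.597 mm
Final answer: delta = 4.597 mm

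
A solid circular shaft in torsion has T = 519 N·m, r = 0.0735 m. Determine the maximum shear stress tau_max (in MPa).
Model: a solid circular shaft in torsion, so tau_max = (2·T) / (π·r^3).
Substitute:
  tau_max = (2 × 519) / (π × 0.0735^3)
  tau_max = 832100 Pa
Convert: tau_max = 832100 Pa = 0.8321 MPa
Final answer: tau_max = 0.8321 MPa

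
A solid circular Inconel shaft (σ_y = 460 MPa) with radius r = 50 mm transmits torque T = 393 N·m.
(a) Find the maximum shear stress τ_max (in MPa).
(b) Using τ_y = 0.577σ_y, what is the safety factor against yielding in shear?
(a) For a solid circular shaft, τ_max = T·r/J with J = π·r^4/2, i.e. τ_max = 2·T / (π·r^3). Convert r = 50 mm = 0.05 m.
  τ_max = (2 × 393) / (π × 0.05^3) = 2.002 × 10⁶ Pa = 2.002 MPa
(b) τ_y = 0.577 × 460 = 265.42 MPa
  SF = τ_y/τ_max = 265.42 / 2.002 = 132.6
Final answer: (a) τ_max = 2.002 MPa, (b) SF = 132.6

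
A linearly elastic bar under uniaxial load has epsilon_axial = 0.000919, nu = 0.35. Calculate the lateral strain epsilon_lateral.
Model: a linearly elastic bar under uniaxial load, so epsilon_lateral = -nu·epsilon_axial.
Substitute:
  epsilon_lateral = -(0.35 × 0.000919)
  epsilon_lateral = -0.0003216
Final answer: epsilon_lateral = -0.0003216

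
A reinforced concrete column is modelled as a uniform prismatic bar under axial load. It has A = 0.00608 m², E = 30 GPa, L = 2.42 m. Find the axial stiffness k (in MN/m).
Model: a uniform prismatic bar under axial load, so k = (A·E) / L.
Convert to SI units:
  E = 30 GPa = 3 × 10¹⁰ Pa
Substitute:
  k = (0.00608 × (3 × 10¹⁰)) / 2.42
  k = 7.537 × 10⁷ N/m
Convert: k = 7.537 × 10⁷ N/m = 75.37 MN/m
Final answer: k = 75.37 MN/m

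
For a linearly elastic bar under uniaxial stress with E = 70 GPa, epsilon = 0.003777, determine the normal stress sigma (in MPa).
Model: a linearly elastic bar under uniaxial stress, so epsilon = sigma / E.
Solve for sigma: sigma = epsilon·E.
Convert to SI units:
  E = 70 GPa = 7 × 10¹⁰ Pa
Substitute:
  sigma = 0.003777 × (7 × 10¹⁰)
  sigma = 2.644 × 10⁸ Pa
Convert: sigma = 2.644 × 10⁸ Pa = 264.4 MPa
Final answer: sigma = 264.4 MPa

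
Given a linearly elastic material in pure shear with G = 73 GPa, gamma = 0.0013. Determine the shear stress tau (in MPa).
Model: a linearly elastic material in pure shear, so tau = G·gamma.
Convert to SI units:
  G = 73 GPa = 7.3 × 10¹⁰ Pa
Substitute:
  tau = (7.3 × 10¹⁰) × 0.0013
  tau = 9.49 × 10⁷ Pa
Convert: tau = 9.49 × 10⁷ Pa = 94.9 MPa
Final answer: tau = 94.9 MPa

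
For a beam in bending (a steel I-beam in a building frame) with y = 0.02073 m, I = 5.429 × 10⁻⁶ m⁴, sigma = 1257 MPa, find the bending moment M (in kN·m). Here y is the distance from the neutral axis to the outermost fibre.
Model: a beam in bending, so sigma = (M·y) / I.
Solve for M: M = (sigma·I) / y.
Convert to SI units:
  sigma = 1257 MPa = 1.257 × 10⁹ Pa
Substitute:
  M = ((1.257 × 10⁹) × (5.429 × 10⁻⁶)) / 0.02073
  M = 329200 N·m
Convert: M = 329200 N·m = 329.2 kN·m
Final answer: M = 329.2 kN·m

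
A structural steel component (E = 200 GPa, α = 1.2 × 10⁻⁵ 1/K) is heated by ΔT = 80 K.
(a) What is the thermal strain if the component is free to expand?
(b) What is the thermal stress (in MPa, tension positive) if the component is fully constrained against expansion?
(a) Free thermal strain ε_th = α·ΔT = (1.2 × 10⁻⁵) × 80 = 0.00096
(b) Fully constrained, the expansion is suppressed, so σ = -E·α·ΔT. Convert E = 200 GPa = 2 × 10¹¹ Pa.
  σ = -(2 × 10¹¹) × (1.2 × 10⁻⁵) × 80 = -1.92 × 10⁸ Pa = -192 MPa (compressive)
Final answer: (a) ε_th = 0.00096, (b) σ = -192 MPa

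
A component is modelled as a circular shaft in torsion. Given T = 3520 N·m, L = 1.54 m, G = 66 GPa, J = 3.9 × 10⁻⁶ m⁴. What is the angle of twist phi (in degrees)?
Model: a circular shaft in torsion, so phi = (T·L) / (G·J).
Convert to SI units:
  G = 66 GPa = 6.6 × 10¹⁰ Pa
Substitute:
  phi = (3520 × 1.54) / ((6.6 × 10¹⁰) × (3.9 × 10⁻⁶))
  phi = 0.02106 rad
Convert to degrees: phi = 0.02106 × 180/π = 1.207°
Final answer: phi = 1.207°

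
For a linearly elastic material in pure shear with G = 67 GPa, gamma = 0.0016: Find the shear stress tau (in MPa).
Model: a linearly elastic material in pure shear, so tau = G·gamma.
Convert to SI units:
  G = 67 GPa = 6.7 × 10¹⁰ Pa
Substitute:
  tau = (6.7 × 10¹⁰) × 0.0016
  tau = 1.072 × 10⁸ Pa
Convert: tau = 1.072 × 10⁸ Pa = 107.2 MPa
Final answer: tau = 107.2 MPa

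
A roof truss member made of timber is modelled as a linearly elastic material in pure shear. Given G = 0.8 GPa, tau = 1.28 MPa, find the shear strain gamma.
Model: a linearly elastic material in pure shear, so tau = G·gamma.
Solve for gamma: gamma = tau / G.
Convert to SI units:
  G = 0.8 GPa = 8 × 10⁸ Pa
  tau = 1.28 MPa = 1.28 × 10⁶ Pa
Substitute:
  gamma = (1.28 × 10⁶) / (8 × 10⁸)
  gamma = 0.0016
Final answer: gamma = 0.0016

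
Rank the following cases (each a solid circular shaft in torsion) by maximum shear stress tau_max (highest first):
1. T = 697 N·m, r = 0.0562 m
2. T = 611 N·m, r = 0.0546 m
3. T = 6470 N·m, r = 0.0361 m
Model: a solid circular shaft in torsion, so tau_max = (2·T) / (π·r^3) (SI units).
  Case 1: tau_max = (2 × 697) / (π × 0.0562^3) = 2.5 × 10⁶ Pa = 2.5 MPa
  Case 2: tau_max = (2 × 611) / (π × 0.0546^3) = 2.39 × 10⁶ Pa = 2.39 MPa
  Case 3: tau_max = (2 × 6470) / (π × 0.0361^3) = 8.755 × 10⁷ Pa = 87.55 MPa
Ordering: 87.55 MPa (case 3) > 2.5 MPa (case 1) > 2.39 MPa (case 2)
Final answer: 3, 1, 2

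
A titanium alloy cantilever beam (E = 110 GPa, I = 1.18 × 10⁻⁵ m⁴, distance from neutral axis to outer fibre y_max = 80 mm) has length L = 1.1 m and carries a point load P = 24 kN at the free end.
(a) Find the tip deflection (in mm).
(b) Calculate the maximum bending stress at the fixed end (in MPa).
(a) Tip deflection of a cantilever with an end point load: δ = P·L^3 / (3·E·I). Convert P = 24 kN = 24000 N, E = 110 GPa = 1.1 × 10¹¹ Pa.
  δ = (24000 × 1.1^3) / (3 × (1.1 × 10¹¹) × (1.18 × 10⁻⁵)) = 0.008203 m = 8.203 mm
(b) Maximum bending moment at the fixed end: M = P·L = 24000 × 1.1 = 26400 N·m. Convert y_max = 80 mm = 0.08 m.
  σ = M·y_max / I = (26400 × 0.08) / (1.18 × 10⁻⁵) = 1.79 × 10⁸ Pa = 179 MPa
Final answer: (a) δ = 8.203 mm, (b) σ = 179 MPa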